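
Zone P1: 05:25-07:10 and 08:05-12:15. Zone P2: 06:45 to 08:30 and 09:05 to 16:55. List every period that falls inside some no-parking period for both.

05:25-07:10 ∩ B → 06:45-07:10.
08:05-12:15 ∩ B → 08:05-08:30, 09:05-12:15.

06:45-07:10, 08:05-08:30, 09:05-12:15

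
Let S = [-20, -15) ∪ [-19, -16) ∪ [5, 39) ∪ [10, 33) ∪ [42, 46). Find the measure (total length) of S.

43

Merged: [-20, -15), [5, 39), [42, 46).
Lengths: 5 + 34 + 4 = 43.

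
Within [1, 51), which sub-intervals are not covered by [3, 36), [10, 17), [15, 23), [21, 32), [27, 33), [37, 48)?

[1, 3) ∪ [36, 37) ∪ [48, 51)

Covered (merged): [3, 36), [37, 48).
Complement within [1, 51): [1, 3), [36, 37), [48, 51).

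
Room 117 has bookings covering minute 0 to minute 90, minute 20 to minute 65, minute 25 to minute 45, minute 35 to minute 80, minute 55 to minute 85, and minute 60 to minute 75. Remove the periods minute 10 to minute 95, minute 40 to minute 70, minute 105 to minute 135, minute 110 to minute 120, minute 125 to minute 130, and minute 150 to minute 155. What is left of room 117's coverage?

minute 0 to minute 10

Merge the first list: minute 0 to minute 90.
Merge the second list: minute 10 to minute 95, minute 105 to minute 135, minute 150 to minute 155.
minute 0 to minute 90 \ B = minute 0 to minute 10.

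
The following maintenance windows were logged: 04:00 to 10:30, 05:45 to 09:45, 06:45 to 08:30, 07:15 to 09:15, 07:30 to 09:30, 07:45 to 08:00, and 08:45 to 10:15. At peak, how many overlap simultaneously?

At 07:45, 6 of the intervals are simultaneously active.
No point has more.

6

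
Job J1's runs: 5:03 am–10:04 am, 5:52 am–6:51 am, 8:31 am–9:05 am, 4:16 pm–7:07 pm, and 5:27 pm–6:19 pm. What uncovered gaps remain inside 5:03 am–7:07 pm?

Covered (merged): 5:03 am–10:04 am, 4:16 pm–7:07 pm.
Complement within 5:03 am–7:07 pm: 10:04 am–4:16 pm.

10:04 am–4:16 pm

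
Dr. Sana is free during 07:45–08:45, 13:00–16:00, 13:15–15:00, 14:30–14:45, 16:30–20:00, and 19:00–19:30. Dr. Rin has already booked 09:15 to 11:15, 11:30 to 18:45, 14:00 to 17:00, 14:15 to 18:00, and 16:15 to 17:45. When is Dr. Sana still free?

A, merged: 07:45–08:45, 13:00–16:00, 16:30–20:00.
B, merged: 09:15–11:15, 11:30–18:45.
07:45–08:45: no B overlap → unchanged.
13:00–16:00: fully covered by B → removed.
16:30–20:00 minus B → 18:45–20:00.

07:45–08:45, 18:45–20:00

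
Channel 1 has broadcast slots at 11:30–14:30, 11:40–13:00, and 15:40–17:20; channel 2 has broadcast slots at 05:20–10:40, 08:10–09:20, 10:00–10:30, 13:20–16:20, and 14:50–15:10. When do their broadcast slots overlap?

13:20-14:30, 15:40-16:20

First set merges to 11:30-14:30, 15:40-17:20.
Second set merges to 05:20-10:40, 13:20-16:20.
11:30-14:30 ∩ B → 13:20-14:30.
15:40-17:20 ∩ B → 15:40-16:20.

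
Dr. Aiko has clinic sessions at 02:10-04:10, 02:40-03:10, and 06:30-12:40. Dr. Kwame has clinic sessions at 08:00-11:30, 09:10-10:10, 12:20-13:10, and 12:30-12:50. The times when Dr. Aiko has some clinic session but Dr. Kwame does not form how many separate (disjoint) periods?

First set merges to 02:10-04:10, 06:30-12:40.
Second set merges to 08:00-11:30, 12:20-13:10.
A \ B = 02:10-04:10, 06:30-08:00, 11:30-12:20.
That is 3 disjoint pieces.

3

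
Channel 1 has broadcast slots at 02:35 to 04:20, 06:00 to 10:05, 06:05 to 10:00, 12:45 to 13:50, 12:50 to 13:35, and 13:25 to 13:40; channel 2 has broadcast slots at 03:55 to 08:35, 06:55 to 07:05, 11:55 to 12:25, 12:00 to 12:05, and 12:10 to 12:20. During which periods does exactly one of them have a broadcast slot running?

Merge the first list: 02:35-04:20, 06:00-10:05, 12:45-13:50.
Merge the second list: 03:55-08:35, 11:55-12:25.
A but not B: 02:35-03:55, 08:35-10:05, 12:45-13:50.
B but not A: 04:20-06:00, 11:55-12:25.
Combining gives A △ B.

02:35-03:55, 04:20-06:00, 08:35-10:05, 11:55-12:25, 12:45-13:50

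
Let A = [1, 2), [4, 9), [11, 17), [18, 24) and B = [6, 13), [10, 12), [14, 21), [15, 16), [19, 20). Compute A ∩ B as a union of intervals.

B, merged: [6, 13), [14, 21).
[1, 2) meets no B interval.
[4, 9) ∩ B → [6, 9).
[11, 17) ∩ B → [11, 13), [14, 17).
[18, 24) ∩ B → [18, 21).

[6, 9) ∪ [11, 13) ∪ [14, 17) ∪ [18, 21)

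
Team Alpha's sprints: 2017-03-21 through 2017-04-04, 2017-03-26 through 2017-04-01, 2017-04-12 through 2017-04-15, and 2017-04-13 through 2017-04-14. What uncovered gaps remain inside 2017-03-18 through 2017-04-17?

2017-03-18 through 2017-03-20, 2017-04-05 through 2017-04-11, 2017-04-16 through 2017-04-17

Covered (merged): 2017-03-21 through 2017-04-04, 2017-04-12 through 2017-04-15.
Gaps within 2017-03-18 through 2017-04-17: 2017-03-18 through 2017-03-20, 2017-04-05 through 2017-04-11, 2017-04-16 through 2017-04-17.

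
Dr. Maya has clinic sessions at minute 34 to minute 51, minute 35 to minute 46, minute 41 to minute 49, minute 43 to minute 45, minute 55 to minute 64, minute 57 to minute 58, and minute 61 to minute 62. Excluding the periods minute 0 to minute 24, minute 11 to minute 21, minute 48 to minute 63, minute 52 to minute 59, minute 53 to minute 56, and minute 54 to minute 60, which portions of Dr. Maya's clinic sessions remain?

minute 34 to minute 48, minute 63 to minute 64

Merge the first list: minute 34 to minute 51, minute 55 to minute 64.
Merge the second list: minute 0 to minute 24, minute 48 to minute 63.
minute 34 to minute 51 \ B = minute 34 to minute 48.
minute 55 to minute 64 \ B = minute 63 to minute 64.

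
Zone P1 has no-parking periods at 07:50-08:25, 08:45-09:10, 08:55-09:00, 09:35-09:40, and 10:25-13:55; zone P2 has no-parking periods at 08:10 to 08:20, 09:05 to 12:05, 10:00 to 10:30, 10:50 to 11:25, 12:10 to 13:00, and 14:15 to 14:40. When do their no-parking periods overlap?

08:10-08:20, 09:05-09:10, 09:35-09:40, 10:25-12:05, 12:10-13:00

A, merged: 07:50-08:25, 08:45-09:10, 09:35-09:40, 10:25-13:55.
B, merged: 08:10-08:20, 09:05-12:05, 12:10-13:00, 14:15-14:40.
07:50-08:25 meets the second set on 08:10-08:20.
08:45-09:10 meets the second set on 09:05-09:10.
09:35-09:40 meets the second set on 09:35-09:40.
10:25-13:55 meets the second set on 10:25-12:05, 12:10-13:00.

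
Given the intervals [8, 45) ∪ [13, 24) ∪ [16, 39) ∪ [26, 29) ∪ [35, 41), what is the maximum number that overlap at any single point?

3

At 16, 3 of the intervals are simultaneously active.
No point has more.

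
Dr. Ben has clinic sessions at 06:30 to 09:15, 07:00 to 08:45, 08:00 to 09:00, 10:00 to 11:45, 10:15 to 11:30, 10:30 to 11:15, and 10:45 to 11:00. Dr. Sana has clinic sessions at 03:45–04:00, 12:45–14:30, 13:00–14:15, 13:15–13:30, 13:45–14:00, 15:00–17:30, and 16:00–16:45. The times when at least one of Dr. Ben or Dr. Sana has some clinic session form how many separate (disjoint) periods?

A, merged: 06:30–09:15, 10:00–11:45.
B, merged: 03:45–04:00, 12:45–14:30, 15:00–17:30.
A ∪ B = 03:45–04:00, 06:30–09:15, 10:00–11:45, 12:45–14:30, 15:00–17:30.
That is 5 disjoint pieces.

5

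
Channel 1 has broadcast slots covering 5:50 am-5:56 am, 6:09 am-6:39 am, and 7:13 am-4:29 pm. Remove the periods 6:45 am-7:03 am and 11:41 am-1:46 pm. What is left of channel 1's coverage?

5:50 am-5:56 am is untouched.
6:09 am-6:39 am is untouched.
7:13 am-4:29 pm with B removed leaves 7:13 am-11:41 am, 1:46 pm-4:29 pm.

5:50 am-5:56 am, 6:09 am-6:39 am, 7:13 am-11:41 am, 1:46 pm-4:29 pm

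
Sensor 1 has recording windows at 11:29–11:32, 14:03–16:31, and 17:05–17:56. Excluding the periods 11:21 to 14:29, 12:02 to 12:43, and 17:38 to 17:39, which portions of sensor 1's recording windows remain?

Merge the second list: 11:21–14:29, 17:38–17:39.
11:29–11:32: fully covered by B → removed.
14:03–16:31 minus B → 14:29–16:31.
17:05–17:56 minus B → 17:05–17:38, 17:39–17:56.

14:29–16:31, 17:05–17:38, 17:39–17:56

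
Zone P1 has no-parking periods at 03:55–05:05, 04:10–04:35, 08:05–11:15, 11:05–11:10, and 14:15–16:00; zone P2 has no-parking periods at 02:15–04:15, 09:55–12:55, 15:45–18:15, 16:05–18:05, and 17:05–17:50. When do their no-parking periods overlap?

03:55-04:15, 09:55-11:15, 15:45-16:00

A, merged: 03:55-05:05, 08:05-11:15, 14:15-16:00.
B, merged: 02:15-04:15, 09:55-12:55, 15:45-18:15.
03:55-05:05 meets the second set on 03:55-04:15.
08:05-11:15 meets the second set on 09:55-11:15.
14:15-16:00 meets the second set on 15:45-16:00.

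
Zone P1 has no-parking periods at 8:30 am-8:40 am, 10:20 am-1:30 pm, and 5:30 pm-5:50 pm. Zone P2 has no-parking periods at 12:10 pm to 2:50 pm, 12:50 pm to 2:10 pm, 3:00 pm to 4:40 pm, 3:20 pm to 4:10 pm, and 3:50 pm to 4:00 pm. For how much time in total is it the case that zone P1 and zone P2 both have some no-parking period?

1 h 20 min

B, merged: 12:10 pm-2:50 pm, 3:00 pm-4:40 pm.
A ∩ B = 12:10 pm-1:30 pm.
Total: 1 h 20 min.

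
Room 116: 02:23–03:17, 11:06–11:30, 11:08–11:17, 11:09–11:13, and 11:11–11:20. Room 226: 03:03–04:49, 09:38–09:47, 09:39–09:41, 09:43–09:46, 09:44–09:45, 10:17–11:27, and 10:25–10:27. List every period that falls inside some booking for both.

03:03–03:17, 11:06–11:27

Merge the first list: 02:23–03:17, 11:06–11:30.
Merge the second list: 03:03–04:49, 09:38–09:47, 10:17–11:27.
02:23–03:17 ∩ B → 03:03–03:17.
11:06–11:30 ∩ B → 11:06–11:27.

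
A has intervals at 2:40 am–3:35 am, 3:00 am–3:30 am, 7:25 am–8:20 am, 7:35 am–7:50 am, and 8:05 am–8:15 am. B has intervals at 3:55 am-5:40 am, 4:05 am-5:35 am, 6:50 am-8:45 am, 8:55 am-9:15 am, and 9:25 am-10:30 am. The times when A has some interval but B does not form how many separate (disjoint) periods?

1

Merge the first list: 2:40 am-3:35 am, 7:25 am-8:20 am.
Merge the second list: 3:55 am-5:40 am, 6:50 am-8:45 am, 8:55 am-9:15 am, 9:25 am-10:30 am.
A \ B = 2:40 am-3:35 am.
That is 1 disjoint piece.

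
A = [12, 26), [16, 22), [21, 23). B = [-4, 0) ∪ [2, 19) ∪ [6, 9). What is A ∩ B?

A, merged: [12, 26).
B, merged: [-4, 0), [2, 19).
[12, 26) overlaps B on [12, 19).

[12, 19)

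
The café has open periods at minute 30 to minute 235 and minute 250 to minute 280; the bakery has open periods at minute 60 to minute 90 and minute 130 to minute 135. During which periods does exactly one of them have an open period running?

Only in the first: minute 30 to minute 60, minute 90 to minute 130, minute 135 to minute 235, minute 250 to minute 280.
Only in the second: none.
Together these are the periods covered by exactly one.

minute 30 to minute 60, minute 90 to minute 130, minute 135 to minute 235, minute 250 to minute 280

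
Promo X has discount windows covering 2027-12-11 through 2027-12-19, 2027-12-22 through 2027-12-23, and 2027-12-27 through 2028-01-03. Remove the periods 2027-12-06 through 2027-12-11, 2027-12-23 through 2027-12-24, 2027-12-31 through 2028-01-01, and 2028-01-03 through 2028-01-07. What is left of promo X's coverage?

2027-12-12 through 2027-12-19, 2027-12-22 through 2027-12-22, 2027-12-27 through 2027-12-30, 2028-01-02 through 2028-01-02

2027-12-11 through 2027-12-19 \ B = 2027-12-12 through 2027-12-19.
2027-12-22 through 2027-12-23 \ B = 2027-12-22 through 2027-12-22.
2027-12-27 through 2028-01-03 \ B = 2027-12-27 through 2027-12-30, 2028-01-02 through 2028-01-02.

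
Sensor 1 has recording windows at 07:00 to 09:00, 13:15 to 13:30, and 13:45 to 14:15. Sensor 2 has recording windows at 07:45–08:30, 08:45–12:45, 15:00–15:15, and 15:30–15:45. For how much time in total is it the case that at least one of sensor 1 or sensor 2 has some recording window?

7 h

A ∪ B = 07:00-12:45, 13:15-13:30, 13:45-14:15, 15:00-15:15, 15:30-15:45.
Total: 5 h 45 min + 15 min + 30 min + 15 min + 15 min = 7 h.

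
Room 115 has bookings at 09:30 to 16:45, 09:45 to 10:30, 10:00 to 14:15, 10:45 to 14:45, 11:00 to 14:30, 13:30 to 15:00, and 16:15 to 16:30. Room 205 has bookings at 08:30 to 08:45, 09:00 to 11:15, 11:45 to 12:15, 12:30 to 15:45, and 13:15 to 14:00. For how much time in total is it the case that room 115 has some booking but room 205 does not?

First set merges to 09:30–16:45.
Second set merges to 08:30–08:45, 09:00–11:15, 11:45–12:15, 12:30–15:45.
A \ B = 11:15–11:45, 12:15–12:30, 15:45–16:45.
Total: 30 min + 15 min + 1 h = 1 h 45 min.

1 h 45 min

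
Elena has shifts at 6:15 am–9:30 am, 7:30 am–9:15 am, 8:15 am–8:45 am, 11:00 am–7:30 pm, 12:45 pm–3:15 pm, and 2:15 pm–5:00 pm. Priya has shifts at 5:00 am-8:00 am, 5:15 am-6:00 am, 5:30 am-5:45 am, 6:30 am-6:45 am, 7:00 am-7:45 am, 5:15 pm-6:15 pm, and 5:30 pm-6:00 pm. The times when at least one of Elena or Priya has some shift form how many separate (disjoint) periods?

A, merged: 6:15 am–9:30 am, 11:00 am–7:30 pm.
B, merged: 5:00 am–8:00 am, 5:15 pm–6:15 pm.
A ∪ B = 5:00 am–9:30 am, 11:00 am–7:30 pm.
That is 2 disjoint pieces.

2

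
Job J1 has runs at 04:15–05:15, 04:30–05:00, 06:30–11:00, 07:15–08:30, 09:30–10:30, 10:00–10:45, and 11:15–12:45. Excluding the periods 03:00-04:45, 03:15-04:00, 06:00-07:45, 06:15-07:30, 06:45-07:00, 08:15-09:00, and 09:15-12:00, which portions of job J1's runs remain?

04:45-05:15, 07:45-08:15, 09:00-09:15, 12:00-12:45

A, merged: 04:15-05:15, 06:30-11:00, 11:15-12:45.
B, merged: 03:00-04:45, 06:00-07:45, 08:15-09:00, 09:15-12:00.
04:15-05:15 with B removed leaves 04:45-05:15.
06:30-11:00 with B removed leaves 07:45-08:15, 09:00-09:15.
11:15-12:45 with B removed leaves 12:00-12:45.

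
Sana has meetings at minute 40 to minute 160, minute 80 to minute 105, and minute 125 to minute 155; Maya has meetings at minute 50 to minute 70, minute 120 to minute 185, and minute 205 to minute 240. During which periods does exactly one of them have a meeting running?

minute 40 to minute 50, minute 70 to minute 120, minute 160 to minute 185, minute 205 to minute 240

A, merged: minute 40 to minute 160.
A but not B: minute 40 to minute 50, minute 70 to minute 120.
B but not A: minute 160 to minute 185, minute 205 to minute 240.
Combining gives A △ B.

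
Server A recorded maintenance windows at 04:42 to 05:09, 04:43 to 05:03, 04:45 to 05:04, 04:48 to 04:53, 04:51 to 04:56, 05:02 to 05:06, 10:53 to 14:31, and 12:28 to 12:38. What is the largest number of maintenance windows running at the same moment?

5

Sweep endpoints in order; track running count of active intervals.
Peak of 5 reached at 04:51.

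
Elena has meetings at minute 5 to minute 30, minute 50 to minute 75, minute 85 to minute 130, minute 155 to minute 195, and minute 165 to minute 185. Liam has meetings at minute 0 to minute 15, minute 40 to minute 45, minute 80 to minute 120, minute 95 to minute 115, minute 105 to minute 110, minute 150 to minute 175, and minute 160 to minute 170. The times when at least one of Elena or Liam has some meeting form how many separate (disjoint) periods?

5

A, merged: minute 5 to minute 30, minute 50 to minute 75, minute 85 to minute 130, minute 155 to minute 195.
B, merged: minute 0 to minute 15, minute 40 to minute 45, minute 80 to minute 120, minute 150 to minute 175.
A ∪ B = minute 0 to minute 30, minute 40 to minute 45, minute 50 to minute 75, minute 80 to minute 130, minute 150 to minute 195.
That is 5 disjoint pieces.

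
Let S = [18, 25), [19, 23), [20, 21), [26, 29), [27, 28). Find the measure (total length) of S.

10

Merged: [18, 25), [26, 29).
Lengths: 7 + 3 = 10.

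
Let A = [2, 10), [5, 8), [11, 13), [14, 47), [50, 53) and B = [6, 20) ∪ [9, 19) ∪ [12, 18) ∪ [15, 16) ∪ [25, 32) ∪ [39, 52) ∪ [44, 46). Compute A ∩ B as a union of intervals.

[6, 10) ∪ [11, 13) ∪ [14, 20) ∪ [25, 32) ∪ [39, 47) ∪ [50, 52)

First set merges to [2, 10), [11, 13), [14, 47), [50, 53).
Second set merges to [6, 20), [25, 32), [39, 52).
[2, 10) meets the second set on [6, 10).
[11, 13) meets the second set on [11, 13).
[14, 47) meets the second set on [14, 20), [25, 32), [39, 47).
[50, 53) meets the second set on [50, 52).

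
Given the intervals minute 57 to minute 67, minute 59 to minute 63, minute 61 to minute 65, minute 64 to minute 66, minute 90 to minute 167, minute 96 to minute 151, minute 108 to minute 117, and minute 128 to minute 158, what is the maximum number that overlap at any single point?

3

Sweep endpoints in order; track running count of active intervals.
Peak of 3 reached at minute 61.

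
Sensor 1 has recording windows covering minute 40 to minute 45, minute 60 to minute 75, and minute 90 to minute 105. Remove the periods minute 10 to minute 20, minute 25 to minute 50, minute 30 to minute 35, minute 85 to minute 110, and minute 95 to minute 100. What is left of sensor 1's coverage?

minute 60 to minute 75

Merge the second list: minute 10 to minute 20, minute 25 to minute 50, minute 85 to minute 110.
minute 40 to minute 45: fully covered by B → removed.
minute 60 to minute 75: no B overlap → unchanged.
minute 90 to minute 105: fully covered by B → removed.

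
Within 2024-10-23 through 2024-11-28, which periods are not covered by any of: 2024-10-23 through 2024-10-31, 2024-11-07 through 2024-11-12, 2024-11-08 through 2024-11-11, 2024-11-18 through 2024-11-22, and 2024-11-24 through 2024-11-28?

Covered (merged): 2024-10-23 through 2024-10-31, 2024-11-07 through 2024-11-12, 2024-11-18 through 2024-11-22, 2024-11-24 through 2024-11-28.
Gaps within 2024-10-23 through 2024-11-28: 2024-11-01 through 2024-11-06, 2024-11-13 through 2024-11-17, 2024-11-23 through 2024-11-23.

2024-11-01 through 2024-11-06, 2024-11-13 through 2024-11-17, 2024-11-23 through 2024-11-23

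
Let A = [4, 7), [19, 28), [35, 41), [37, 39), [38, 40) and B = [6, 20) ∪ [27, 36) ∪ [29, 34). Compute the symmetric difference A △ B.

Merge the first list: [4, 7), [19, 28), [35, 41).
Merge the second list: [6, 20), [27, 36).
A \ B = [4, 6), [20, 27), [36, 41).
B \ A = [7, 19), [28, 35).
Union of the two gives the symmetric difference.

[4, 6) ∪ [7, 19) ∪ [20, 27) ∪ [28, 35) ∪ [36, 41)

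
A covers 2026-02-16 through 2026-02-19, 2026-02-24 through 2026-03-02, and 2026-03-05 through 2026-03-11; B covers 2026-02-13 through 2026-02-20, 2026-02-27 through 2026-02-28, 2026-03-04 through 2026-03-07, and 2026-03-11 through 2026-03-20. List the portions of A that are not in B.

2026-02-24 through 2026-02-26, 2026-03-01 through 2026-03-02, 2026-03-08 through 2026-03-10

2026-02-16 through 2026-02-19 lies entirely inside B → drops out.
2026-02-24 through 2026-03-02 with B removed leaves 2026-02-24 through 2026-02-26, 2026-03-01 through 2026-03-02.
2026-03-05 through 2026-03-11 with B removed leaves 2026-03-08 through 2026-03-10.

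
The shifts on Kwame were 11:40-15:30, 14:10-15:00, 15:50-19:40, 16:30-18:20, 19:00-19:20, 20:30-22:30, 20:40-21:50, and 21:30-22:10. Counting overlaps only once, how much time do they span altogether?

Merged: 11:40–15:30, 15:50–19:40, 20:30–22:30.
Lengths: 3 h 50 min + 3 h 50 min + 2 h = 9 h 40 min.

9 h 40 min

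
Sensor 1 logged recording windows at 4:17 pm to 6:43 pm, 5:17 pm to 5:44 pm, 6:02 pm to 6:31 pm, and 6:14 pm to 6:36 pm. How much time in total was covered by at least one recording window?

2 h 26 min

Merged: 4:17 pm–6:43 pm.
Length: 2 h 26 min.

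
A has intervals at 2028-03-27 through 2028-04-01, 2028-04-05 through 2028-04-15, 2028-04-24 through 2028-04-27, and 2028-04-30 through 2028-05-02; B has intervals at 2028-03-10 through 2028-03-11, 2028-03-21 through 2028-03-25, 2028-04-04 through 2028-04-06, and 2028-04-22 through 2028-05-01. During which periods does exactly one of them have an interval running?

2028-03-10 through 2028-03-11, 2028-03-21 through 2028-03-25, 2028-03-27 through 2028-04-01, 2028-04-04 through 2028-04-04, 2028-04-07 through 2028-04-15, 2028-04-22 through 2028-04-23, 2028-04-28 through 2028-04-29, 2028-05-02 through 2028-05-02

Only in the first: 2028-03-27 through 2028-04-01, 2028-04-07 through 2028-04-15, 2028-05-02 through 2028-05-02.
Only in the second: 2028-03-10 through 2028-03-11, 2028-03-21 through 2028-03-25, 2028-04-04 through 2028-04-04, 2028-04-22 through 2028-04-23, 2028-04-28 through 2028-04-29.
Together these are the periods covered by exactly one.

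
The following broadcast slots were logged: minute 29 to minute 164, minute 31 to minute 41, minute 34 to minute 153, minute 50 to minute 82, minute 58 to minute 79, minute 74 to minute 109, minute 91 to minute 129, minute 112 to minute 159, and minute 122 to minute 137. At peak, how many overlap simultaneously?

At minute 74, 5 of the intervals are simultaneously active.
No point has more.

5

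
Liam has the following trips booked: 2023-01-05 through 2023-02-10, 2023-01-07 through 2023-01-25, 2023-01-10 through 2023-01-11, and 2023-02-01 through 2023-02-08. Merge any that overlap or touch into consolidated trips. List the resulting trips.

2023-01-05 through 2023-02-10

2023-01-07 through 2023-01-25 overlaps/touches 2023-01-05 through 2023-02-10 → extend to 2023-01-05 through 2023-02-10.
2023-01-10 through 2023-01-11 overlaps/touches 2023-01-05 through 2023-02-10 → extend to 2023-01-05 through 2023-02-10.
2023-02-01 through 2023-02-08 overlaps/touches 2023-01-05 through 2023-02-10 → extend to 2023-01-05 through 2023-02-10.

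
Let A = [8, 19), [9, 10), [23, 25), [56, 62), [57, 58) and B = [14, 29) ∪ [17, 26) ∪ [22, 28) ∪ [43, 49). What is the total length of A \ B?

12

First set merges to [8, 19), [23, 25), [56, 62).
Second set merges to [14, 29), [43, 49).
A \ B = [8, 14), [56, 62).
Total: 6 + 6 = 12.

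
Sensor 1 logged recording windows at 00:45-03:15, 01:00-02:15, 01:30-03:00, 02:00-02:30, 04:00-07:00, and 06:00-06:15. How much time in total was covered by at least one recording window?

5 h 30 min

Merged: 00:45-03:15, 04:00-07:00.
Lengths: 2 h 30 min + 3 h = 5 h 30 min.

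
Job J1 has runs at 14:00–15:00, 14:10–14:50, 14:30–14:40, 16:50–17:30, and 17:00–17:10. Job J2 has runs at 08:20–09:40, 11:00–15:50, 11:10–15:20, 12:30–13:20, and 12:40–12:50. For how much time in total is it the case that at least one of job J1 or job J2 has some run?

6 h 50 min

A, merged: 14:00–15:00, 16:50–17:30.
B, merged: 08:20–09:40, 11:00–15:50.
A ∪ B = 08:20–09:40, 11:00–15:50, 16:50–17:30.
Total: 1 h 20 min + 4 h 50 min + 40 min = 6 h 50 min.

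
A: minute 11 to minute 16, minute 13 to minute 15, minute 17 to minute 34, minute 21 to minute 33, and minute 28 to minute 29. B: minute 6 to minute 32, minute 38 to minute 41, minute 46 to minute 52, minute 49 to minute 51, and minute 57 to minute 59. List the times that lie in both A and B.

First set merges to minute 11 to minute 16, minute 17 to minute 34.
Second set merges to minute 6 to minute 32, minute 38 to minute 41, minute 46 to minute 52, minute 57 to minute 59.
minute 11 to minute 16 ∩ B → minute 11 to minute 16.
minute 17 to minute 34 ∩ B → minute 17 to minute 32.

minute 11 to minute 16, minute 17 to minute 32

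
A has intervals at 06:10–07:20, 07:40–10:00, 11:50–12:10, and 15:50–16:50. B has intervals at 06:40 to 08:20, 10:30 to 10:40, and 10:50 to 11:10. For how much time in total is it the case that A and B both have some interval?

A ∩ B = 06:40–07:20, 07:40–08:20.
Total: 40 min + 40 min = 1 h 20 min.

1 h 20 min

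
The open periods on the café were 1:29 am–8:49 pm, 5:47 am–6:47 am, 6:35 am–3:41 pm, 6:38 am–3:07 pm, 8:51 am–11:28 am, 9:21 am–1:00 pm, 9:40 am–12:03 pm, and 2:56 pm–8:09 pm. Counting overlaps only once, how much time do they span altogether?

Merged: 1:29 am–8:49 pm.
Length: 19 h 20 min.

19 h 20 min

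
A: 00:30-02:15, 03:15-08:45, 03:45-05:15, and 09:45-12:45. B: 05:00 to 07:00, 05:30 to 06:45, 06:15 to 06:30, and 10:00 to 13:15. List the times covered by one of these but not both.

First set merges to 00:30-02:15, 03:15-08:45, 09:45-12:45.
Second set merges to 05:00-07:00, 10:00-13:15.
A \ B = 00:30-02:15, 03:15-05:00, 07:00-08:45, 09:45-10:00.
B \ A = 12:45-13:15.
Union of the two gives the symmetric difference.

00:30-02:15, 03:15-05:00, 07:00-08:45, 09:45-10:00, 12:45-13:15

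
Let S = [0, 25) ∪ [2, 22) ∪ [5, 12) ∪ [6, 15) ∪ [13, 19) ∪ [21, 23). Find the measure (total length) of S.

Merged: [0, 25).
Length: 25.

25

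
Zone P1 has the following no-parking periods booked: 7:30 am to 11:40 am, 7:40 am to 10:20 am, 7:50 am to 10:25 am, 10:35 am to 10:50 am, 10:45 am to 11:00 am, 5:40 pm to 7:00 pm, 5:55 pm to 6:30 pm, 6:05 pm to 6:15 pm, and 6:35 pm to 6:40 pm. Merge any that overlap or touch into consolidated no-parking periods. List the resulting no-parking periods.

7:40 am-10:20 am overlaps/touches 7:30 am-11:40 am → extend to 7:30 am-11:40 am.
7:50 am-10:25 am overlaps/touches 7:30 am-11:40 am → extend to 7:30 am-11:40 am.
10:35 am-10:50 am overlaps/touches 7:30 am-11:40 am → extend to 7:30 am-11:40 am.
10:45 am-11:00 am overlaps/touches 7:30 am-11:40 am → extend to 7:30 am-11:40 am.
5:40 pm-7:00 pm is disjoint → start new block.
5:55 pm-6:30 pm overlaps/touches 5:40 pm-7:00 pm → extend to 5:40 pm-7:00 pm.
6:05 pm-6:15 pm overlaps/touches 5:40 pm-7:00 pm → extend to 5:40 pm-7:00 pm.
6:35 pm-6:40 pm overlaps/touches 5:40 pm-7:00 pm → extend to 5:40 pm-7:00 pm.

7:30 am-11:40 am, 5:40 pm-7:00 pm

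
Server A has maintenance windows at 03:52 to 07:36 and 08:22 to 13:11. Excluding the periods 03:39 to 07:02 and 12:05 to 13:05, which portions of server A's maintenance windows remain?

03:52–07:36 \ B = 07:02–07:36.
08:22–13:11 \ B = 08:22–12:05, 13:05–13:11.

07:02–07:36, 08:22–12:05, 13:05–13:11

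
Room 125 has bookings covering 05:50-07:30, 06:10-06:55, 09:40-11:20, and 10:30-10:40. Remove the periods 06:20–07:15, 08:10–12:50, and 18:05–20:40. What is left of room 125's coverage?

A, merged: 05:50–07:30, 09:40–11:20.
05:50–07:30 \ B = 05:50–06:20, 07:15–07:30.
09:40–11:20: entirely removed.

05:50–06:20, 07:15–07:30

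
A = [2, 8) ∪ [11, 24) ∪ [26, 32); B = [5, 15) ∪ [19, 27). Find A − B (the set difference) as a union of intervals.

[2, 8) minus B → [2, 5).
[11, 24) minus B → [15, 19).
[26, 32) minus B → [27, 32).

[2, 5) ∪ [15, 19) ∪ [27, 32)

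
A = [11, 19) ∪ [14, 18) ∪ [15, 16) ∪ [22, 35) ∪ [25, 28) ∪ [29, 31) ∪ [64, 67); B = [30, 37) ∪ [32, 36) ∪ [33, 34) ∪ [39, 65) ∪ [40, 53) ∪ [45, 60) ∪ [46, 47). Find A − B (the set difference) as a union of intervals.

A, merged: [11, 19), [22, 35), [64, 67).
B, merged: [30, 37), [39, 65).
[11, 19): nothing removed.
[22, 35) \ B = [22, 30).
[64, 67) \ B = [65, 67).

[11, 19) ∪ [22, 30) ∪ [65, 67)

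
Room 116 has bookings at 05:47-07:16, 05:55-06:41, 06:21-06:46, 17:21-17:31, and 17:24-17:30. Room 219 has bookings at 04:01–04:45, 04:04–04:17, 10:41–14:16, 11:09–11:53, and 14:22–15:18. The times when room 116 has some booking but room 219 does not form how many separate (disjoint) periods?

2

First set merges to 05:47-07:16, 17:21-17:31.
Second set merges to 04:01-04:45, 10:41-14:16, 14:22-15:18.
A \ B = 05:47-07:16, 17:21-17:31.
That is 2 disjoint pieces.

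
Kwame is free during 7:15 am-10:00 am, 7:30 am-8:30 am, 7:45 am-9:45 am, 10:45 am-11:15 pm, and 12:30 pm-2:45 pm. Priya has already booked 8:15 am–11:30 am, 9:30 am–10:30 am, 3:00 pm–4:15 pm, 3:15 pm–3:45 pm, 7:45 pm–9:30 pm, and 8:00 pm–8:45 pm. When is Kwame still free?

First set merges to 7:15 am-10:00 am, 10:45 am-11:15 pm.
Second set merges to 8:15 am-11:30 am, 3:00 pm-4:15 pm, 7:45 pm-9:30 pm.
7:15 am-10:00 am with B removed leaves 7:15 am-8:15 am.
10:45 am-11:15 pm with B removed leaves 11:30 am-3:00 pm, 4:15 pm-7:45 pm, 9:30 pm-11:15 pm.

7:15 am-8:15 am, 11:30 am-3:00 pm, 4:15 pm-7:45 pm, 9:30 pm-11:15 pm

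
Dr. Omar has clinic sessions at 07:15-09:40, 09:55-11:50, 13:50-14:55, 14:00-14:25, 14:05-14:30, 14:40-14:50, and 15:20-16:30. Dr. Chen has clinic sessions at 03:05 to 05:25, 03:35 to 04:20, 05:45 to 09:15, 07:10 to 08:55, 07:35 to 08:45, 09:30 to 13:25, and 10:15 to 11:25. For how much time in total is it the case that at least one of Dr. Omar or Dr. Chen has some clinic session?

First set merges to 07:15–09:40, 09:55–11:50, 13:50–14:55, 15:20–16:30.
Second set merges to 03:05–05:25, 05:45–09:15, 09:30–13:25.
A ∪ B = 03:05–05:25, 05:45–13:25, 13:50–14:55, 15:20–16:30.
Total: 2 h 20 min + 7 h 40 min + 1 h 5 min + 1 h 10 min = 12 h 15 min.

12 h 15 min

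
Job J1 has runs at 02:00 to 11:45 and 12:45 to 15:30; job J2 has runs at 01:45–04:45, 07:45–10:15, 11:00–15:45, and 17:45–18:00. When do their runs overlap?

02:00–04:45, 07:45–10:15, 11:00–11:45, 12:45–15:30

02:00–11:45 meets the second set on 02:00–04:45, 07:45–10:15, 11:00–11:45.
12:45–15:30 meets the second set on 12:45–15:30.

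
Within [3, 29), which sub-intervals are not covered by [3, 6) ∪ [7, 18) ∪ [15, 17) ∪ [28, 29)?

The merged coverage is [3, 6), [7, 18), [28, 29).
Complement within [3, 29): [6, 7), [18, 28).

[6, 7) ∪ [18, 28)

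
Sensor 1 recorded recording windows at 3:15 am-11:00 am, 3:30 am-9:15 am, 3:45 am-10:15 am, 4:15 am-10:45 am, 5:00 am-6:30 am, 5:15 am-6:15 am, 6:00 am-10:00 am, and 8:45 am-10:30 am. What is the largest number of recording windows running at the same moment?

Walk the sorted start/end points keeping a running depth.
The depth first hits 7 at 6:00 am.

7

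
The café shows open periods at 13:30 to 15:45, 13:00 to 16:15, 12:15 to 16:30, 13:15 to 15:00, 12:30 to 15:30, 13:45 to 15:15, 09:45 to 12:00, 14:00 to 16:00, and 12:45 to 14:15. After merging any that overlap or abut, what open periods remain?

Sort by start: 09:45–12:00, 12:15–16:30, 12:30–15:30, 12:45–14:15, 13:00–16:15, 13:15–15:00, 13:30–15:45, 13:45–15:15, 14:00–16:00.
12:15–16:30 is disjoint → start new block.
12:30–15:30 overlaps/touches 12:15–16:30 → extend to 12:15–16:30.
12:45–14:15 overlaps/touches 12:15–16:30 → extend to 12:15–16:30.
13:00–16:15 overlaps/touches 12:15–16:30 → extend to 12:15–16:30.
13:15–15:00 overlaps/touches 12:15–16:30 → extend to 12:15–16:30.
13:30–15:45 overlaps/touches 12:15–16:30 → extend to 12:15–16:30.
13:45–15:15 overlaps/touches 12:15–16:30 → extend to 12:15–16:30.
14:00–16:00 overlaps/touches 12:15–16:30 → extend to 12:15–16:30.

09:45–12:00, 12:15–16:30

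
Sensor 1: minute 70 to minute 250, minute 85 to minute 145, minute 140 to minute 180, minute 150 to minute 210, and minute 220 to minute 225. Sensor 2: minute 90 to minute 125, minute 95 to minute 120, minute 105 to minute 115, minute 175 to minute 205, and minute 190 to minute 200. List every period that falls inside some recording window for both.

minute 90 to minute 125, minute 175 to minute 205

First set merges to minute 70 to minute 250.
Second set merges to minute 90 to minute 125, minute 175 to minute 205.
minute 70 to minute 250 meets the second set on minute 90 to minute 125, minute 175 to minute 205.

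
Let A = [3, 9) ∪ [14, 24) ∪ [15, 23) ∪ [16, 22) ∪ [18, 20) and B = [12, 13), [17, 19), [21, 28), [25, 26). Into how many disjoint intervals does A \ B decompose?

A, merged: [3, 9), [14, 24).
B, merged: [12, 13), [17, 19), [21, 28).
A \ B = [3, 9), [14, 17), [19, 21).
That is 3 disjoint pieces.

3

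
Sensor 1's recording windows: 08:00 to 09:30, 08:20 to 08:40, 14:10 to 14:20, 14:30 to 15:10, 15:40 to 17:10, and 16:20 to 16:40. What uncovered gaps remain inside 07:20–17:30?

07:20-08:00, 09:30-14:10, 14:20-14:30, 15:10-15:40, 17:10-17:30

After merging, the occupied span is 08:00-09:30, 14:10-14:20, 14:30-15:10, 15:40-17:10.
Uncovered inside 07:20-17:30: 07:20-08:00, 09:30-14:10, 14:20-14:30, 15:10-15:40, 17:10-17:30.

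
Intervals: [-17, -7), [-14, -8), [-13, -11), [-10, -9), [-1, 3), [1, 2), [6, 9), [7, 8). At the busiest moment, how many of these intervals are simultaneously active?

3

At -13, 3 of the intervals are simultaneously active.
No point has more.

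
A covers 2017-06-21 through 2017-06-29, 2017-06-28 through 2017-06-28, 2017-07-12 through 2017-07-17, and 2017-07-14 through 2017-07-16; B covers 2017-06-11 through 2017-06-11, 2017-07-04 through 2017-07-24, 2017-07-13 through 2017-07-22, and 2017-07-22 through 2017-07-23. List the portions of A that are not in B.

Merge the first list: 2017-06-21 through 2017-06-29, 2017-07-12 through 2017-07-17.
Merge the second list: 2017-06-11 through 2017-06-11, 2017-07-04 through 2017-07-24.
2017-06-21 through 2017-06-29: no B overlap → unchanged.
2017-07-12 through 2017-07-17: fully covered by B → removed.

2017-06-21 through 2017-06-29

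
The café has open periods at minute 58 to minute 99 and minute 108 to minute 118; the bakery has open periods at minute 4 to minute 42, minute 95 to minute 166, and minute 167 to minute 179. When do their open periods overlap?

minute 95 to minute 99, minute 108 to minute 118

minute 58 to minute 99 meets the second set on minute 95 to minute 99.
minute 108 to minute 118 meets the second set on minute 108 to minute 118.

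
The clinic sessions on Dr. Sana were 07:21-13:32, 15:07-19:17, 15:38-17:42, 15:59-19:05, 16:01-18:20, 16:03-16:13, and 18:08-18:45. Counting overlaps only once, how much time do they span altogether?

Merged: 07:21-13:32, 15:07-19:17.
Lengths: 6 h 11 min + 4 h 10 min = 10 h 21 min.

10 h 21 min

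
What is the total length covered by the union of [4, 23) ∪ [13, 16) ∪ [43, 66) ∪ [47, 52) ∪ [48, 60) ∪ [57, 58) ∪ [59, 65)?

Merged: [4, 23), [43, 66).
Lengths: 19 + 23 = 42.

42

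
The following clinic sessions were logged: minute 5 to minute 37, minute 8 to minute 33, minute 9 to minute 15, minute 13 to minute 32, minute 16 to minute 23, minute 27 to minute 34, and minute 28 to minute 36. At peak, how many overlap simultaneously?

5

Sweep endpoints in order; track running count of active intervals.
Peak of 5 reached at minute 28.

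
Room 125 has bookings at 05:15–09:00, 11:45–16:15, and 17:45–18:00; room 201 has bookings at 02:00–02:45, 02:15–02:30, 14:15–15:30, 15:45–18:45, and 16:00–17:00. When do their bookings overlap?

14:15-15:30, 15:45-16:15, 17:45-18:00

Second set merges to 02:00-02:45, 14:15-15:30, 15:45-18:45.
05:15-09:00 meets no B interval.
11:45-16:15 ∩ B → 14:15-15:30, 15:45-16:15.
17:45-18:00 ∩ B → 17:45-18:00.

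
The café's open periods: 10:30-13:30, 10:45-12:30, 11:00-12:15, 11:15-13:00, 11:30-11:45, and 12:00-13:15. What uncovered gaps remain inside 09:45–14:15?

The merged coverage is 10:30–13:30.
Gaps within 09:45–14:15: 09:45–10:30, 13:30–14:15.

09:45–10:30, 13:30–14:15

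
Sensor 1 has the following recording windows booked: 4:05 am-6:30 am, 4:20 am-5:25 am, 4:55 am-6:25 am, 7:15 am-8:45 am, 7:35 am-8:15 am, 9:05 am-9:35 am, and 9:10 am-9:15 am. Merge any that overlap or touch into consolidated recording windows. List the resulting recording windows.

4:20 am–5:25 am overlaps/touches 4:05 am–6:30 am → extend to 4:05 am–6:30 am.
4:55 am–6:25 am overlaps/touches 4:05 am–6:30 am → extend to 4:05 am–6:30 am.
7:15 am–8:45 am is disjoint → start new block.
7:35 am–8:15 am overlaps/touches 7:15 am–8:45 am → extend to 7:15 am–8:45 am.
9:05 am–9:35 am is disjoint → start new block.
9:10 am–9:15 am overlaps/touches 9:05 am–9:35 am → extend to 9:05 am–9:35 am.

4:05 am–6:30 am, 7:15 am–8:45 am, 9:05 am–9:35 am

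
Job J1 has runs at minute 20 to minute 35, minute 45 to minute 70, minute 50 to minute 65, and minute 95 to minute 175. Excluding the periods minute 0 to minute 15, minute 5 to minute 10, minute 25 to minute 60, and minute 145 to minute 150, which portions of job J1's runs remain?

minute 20 to minute 25, minute 60 to minute 70, minute 95 to minute 145, minute 150 to minute 175

Merge the first list: minute 20 to minute 35, minute 45 to minute 70, minute 95 to minute 175.
Merge the second list: minute 0 to minute 15, minute 25 to minute 60, minute 145 to minute 150.
minute 20 to minute 35 with B removed leaves minute 20 to minute 25.
minute 45 to minute 70 with B removed leaves minute 60 to minute 70.
minute 95 to minute 175 with B removed leaves minute 95 to minute 145, minute 150 to minute 175.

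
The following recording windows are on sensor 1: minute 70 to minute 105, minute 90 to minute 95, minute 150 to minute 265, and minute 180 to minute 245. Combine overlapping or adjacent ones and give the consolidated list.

minute 70 to minute 105, minute 150 to minute 265

minute 90 to minute 95 overlaps/touches minute 70 to minute 105 → extend to minute 70 to minute 105.
minute 150 to minute 265 is disjoint → start new block.
minute 180 to minute 245 overlaps/touches minute 150 to minute 265 → extend to minute 150 to minute 265.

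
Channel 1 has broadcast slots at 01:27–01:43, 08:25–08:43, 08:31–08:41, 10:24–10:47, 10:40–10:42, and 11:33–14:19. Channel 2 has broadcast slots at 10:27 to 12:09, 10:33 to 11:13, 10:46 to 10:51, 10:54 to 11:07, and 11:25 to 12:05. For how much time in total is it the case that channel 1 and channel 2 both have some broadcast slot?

56 min

A, merged: 01:27–01:43, 08:25–08:43, 10:24–10:47, 11:33–14:19.
B, merged: 10:27–12:09.
A ∩ B = 10:27–10:47, 11:33–12:09.
Total: 20 min + 36 min = 56 min.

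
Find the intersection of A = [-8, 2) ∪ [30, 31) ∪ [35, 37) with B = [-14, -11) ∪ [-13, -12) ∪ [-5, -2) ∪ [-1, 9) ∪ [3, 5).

B, merged: [-14, -11), [-5, -2), [-1, 9).
[-8, 2) meets the second set on [-5, -2), [-1, 2).
[30, 31): no overlap with the second set.
[35, 37): no overlap with the second set.

[-5, -2) ∪ [-1, 2)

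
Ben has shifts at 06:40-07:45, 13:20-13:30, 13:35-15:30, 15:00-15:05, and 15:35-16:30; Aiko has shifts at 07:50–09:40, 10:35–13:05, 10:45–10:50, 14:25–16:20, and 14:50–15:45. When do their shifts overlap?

14:25–15:30, 15:35–16:20

A, merged: 06:40–07:45, 13:20–13:30, 13:35–15:30, 15:35–16:30.
B, merged: 07:50–09:40, 10:35–13:05, 14:25–16:20.
06:40–07:45: no overlap with the second set.
13:20–13:30: no overlap with the second set.
13:35–15:30 meets the second set on 14:25–15:30.
15:35–16:30 meets the second set on 15:35–16:20.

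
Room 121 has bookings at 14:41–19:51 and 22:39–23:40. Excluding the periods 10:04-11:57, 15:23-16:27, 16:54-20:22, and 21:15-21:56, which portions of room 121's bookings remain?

14:41–15:23, 16:27–16:54, 22:39–23:40

14:41–19:51 minus B → 14:41–15:23, 16:27–16:54.
22:39–23:40: no B overlap → unchanged.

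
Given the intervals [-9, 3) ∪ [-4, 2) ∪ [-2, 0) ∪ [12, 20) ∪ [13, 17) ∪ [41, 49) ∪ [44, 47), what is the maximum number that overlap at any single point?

Sweep endpoints in order; track running count of active intervals.
Peak of 3 reached at -2.

3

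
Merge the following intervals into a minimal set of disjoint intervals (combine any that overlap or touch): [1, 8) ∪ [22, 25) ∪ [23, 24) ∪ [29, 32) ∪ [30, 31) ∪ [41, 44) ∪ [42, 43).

[1, 8) ∪ [22, 25) ∪ [29, 32) ∪ [41, 44)

[22, 25) is disjoint → start new block.
[23, 24) overlaps/touches [22, 25) → extend to [22, 25).
[29, 32) is disjoint → start new block.
[30, 31) overlaps/touches [29, 32) → extend to [29, 32).
[41, 44) is disjoint → start new block.
[42, 43) overlaps/touches [41, 44) → extend to [41, 44).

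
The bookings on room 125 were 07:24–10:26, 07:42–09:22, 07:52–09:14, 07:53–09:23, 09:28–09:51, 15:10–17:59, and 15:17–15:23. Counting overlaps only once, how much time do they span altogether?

Merged: 07:24–10:26, 15:10–17:59.
Lengths: 3 h 2 min + 2 h 49 min = 5 h 51 min.

5 h 51 min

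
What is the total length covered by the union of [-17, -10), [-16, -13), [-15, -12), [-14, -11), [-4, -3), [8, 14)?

14

Merged: [-17, -10), [-4, -3), [8, 14).
Lengths: 7 + 1 + 6 = 14.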